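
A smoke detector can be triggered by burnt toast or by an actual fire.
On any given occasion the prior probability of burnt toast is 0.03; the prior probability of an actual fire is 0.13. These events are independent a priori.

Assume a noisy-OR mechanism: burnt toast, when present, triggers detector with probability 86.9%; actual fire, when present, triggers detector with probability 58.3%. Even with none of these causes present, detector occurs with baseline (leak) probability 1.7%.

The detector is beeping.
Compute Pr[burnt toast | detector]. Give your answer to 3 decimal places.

Under noisy-OR, P(detector | causes) = 1 − (1−0.017)·∏(1−qᵢ) over the active causes.
P(detector) = 0.017*0.97*0.87 + 0.590089*0.97*0.13 + 0.871227*0.03*0.87 + 0.946302*0.03*0.13 = 0.014346 + 0.074410 + 0.022739 + 0.003691 = 0.115186
Restricting to configurations with burnt toast present: 0.022739 + 0.003691 = 0.026430.
So P(burnt toast | detector) = 0.026430/0.115186 ≈ 0.229.

Pr[burnt toast | detector] ≈ 0.229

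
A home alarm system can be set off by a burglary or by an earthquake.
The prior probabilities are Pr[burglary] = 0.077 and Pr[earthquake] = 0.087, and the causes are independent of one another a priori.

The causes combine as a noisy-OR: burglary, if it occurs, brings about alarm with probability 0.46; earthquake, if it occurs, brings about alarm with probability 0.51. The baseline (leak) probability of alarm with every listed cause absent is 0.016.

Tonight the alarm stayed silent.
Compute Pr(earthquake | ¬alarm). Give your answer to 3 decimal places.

Pr(earthquake | ¬alarm) ≈ 0.045

Under noisy-OR, P(alarm | causes) = 1 − (1−0.016)·∏(1−qᵢ) over the active causes.
Weight on earthquake=true, given the evidence: 0.038718 + 0.001744 = 0.040462
Normalizer over all consistent configurations: 0.984*0.923*0.913 + 0.48216*0.923*0.087 + 0.53136*0.077*0.913 + 0.260366*0.077*0.087 = 0.907033
Posterior = 0.040462 / 0.907033 ≈ 0.045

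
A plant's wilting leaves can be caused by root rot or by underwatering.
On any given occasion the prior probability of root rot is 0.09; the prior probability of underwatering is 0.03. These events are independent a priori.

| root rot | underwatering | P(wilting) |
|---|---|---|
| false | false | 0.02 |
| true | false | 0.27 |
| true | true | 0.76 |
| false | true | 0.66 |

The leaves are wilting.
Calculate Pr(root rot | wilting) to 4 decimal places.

Pr(root rot | wilting) ≈ 0.4180

P(wilting) = 0.02*0.91*0.97 + 0.66*0.91*0.03 + 0.27*0.09*0.97 + 0.76*0.09*0.03 = 0.017654 + 0.018018 + 0.023571 + 0.002052 = 0.061295
Of this, 0.025623 comes from 0.023571 + 0.002052 (the root rot=true cases).
P(root rot | wilting) = 0.025623 / 0.061295 ≈ 0.4180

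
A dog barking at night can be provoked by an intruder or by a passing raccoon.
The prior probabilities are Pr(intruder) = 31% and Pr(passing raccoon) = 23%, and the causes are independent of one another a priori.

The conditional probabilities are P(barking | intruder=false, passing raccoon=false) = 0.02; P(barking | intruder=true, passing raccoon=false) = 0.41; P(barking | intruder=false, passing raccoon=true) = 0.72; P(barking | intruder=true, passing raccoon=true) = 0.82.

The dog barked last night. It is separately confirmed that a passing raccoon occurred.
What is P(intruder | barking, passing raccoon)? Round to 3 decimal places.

P(intruder | barking, passing raccoon) ≈ 0.338

P(barking | passing raccoon) = 0.72×0.69 + 0.82×0.31 = 0.496800 + 0.254200 = 0.751000
The intruder-present share is 0.82×0.31 = 0.254200.
Hence the posterior is 0.254200/0.751000 ≈ 0.338.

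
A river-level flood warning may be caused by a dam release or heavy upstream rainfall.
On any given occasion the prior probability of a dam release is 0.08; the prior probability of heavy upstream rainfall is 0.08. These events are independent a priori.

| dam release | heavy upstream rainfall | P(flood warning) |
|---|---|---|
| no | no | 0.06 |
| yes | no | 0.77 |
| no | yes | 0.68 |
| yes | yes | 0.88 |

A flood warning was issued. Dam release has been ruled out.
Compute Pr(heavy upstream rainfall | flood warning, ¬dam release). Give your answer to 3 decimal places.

P(flood warning | ¬dam release) = 0.06·0.92 + 0.68·0.08 = 0.055200 + 0.054400 = 0.109600
The heavy upstream rainfall-present share is 0.68·0.08 = 0.054400.
So P(heavy upstream rainfall | flood warning, ¬dam release) = 0.054400/0.109600 ≈ 0.496.

Pr(heavy upstream rainfall | flood warning, ¬dam release) ≈ 0.496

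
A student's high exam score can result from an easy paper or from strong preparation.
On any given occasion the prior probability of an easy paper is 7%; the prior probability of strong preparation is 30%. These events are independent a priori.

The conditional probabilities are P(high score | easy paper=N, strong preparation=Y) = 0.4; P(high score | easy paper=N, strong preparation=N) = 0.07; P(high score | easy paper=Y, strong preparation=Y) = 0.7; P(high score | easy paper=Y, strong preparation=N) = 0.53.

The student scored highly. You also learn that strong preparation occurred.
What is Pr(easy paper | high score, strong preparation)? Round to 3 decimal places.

For the numerator, keep only easy paper=true terms: 0.7·0.07 = 0.049000
Normalizer over all consistent configurations: 0.4·0.93 + 0.7·0.07 = 0.421000
Posterior = 0.049000 / 0.421000 ≈ 0.116

Pr(easy paper | high score, strong preparation) ≈ 0.116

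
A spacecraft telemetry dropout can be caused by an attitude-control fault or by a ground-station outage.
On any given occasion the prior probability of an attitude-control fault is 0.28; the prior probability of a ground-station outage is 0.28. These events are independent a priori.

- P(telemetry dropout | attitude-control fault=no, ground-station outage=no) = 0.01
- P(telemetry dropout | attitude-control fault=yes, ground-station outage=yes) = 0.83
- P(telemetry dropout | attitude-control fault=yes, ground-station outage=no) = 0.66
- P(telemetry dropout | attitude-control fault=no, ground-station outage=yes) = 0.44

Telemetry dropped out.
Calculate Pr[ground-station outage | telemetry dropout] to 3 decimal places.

P(telemetry dropout) = 0.01×0.72×0.72 + 0.44×0.72×0.28 + 0.66×0.28×0.72 + 0.83×0.28×0.28 = 0.005184 + 0.088704 + 0.133056 + 0.065072 = 0.292016
Restricting to configurations with ground-station outage present: 0.088704 + 0.065072 = 0.153776.
So P(ground-station outage | telemetry dropout) = 0.153776/0.292016 ≈ 0.527.

Pr[ground-station outage | telemetry dropout] ≈ 0.527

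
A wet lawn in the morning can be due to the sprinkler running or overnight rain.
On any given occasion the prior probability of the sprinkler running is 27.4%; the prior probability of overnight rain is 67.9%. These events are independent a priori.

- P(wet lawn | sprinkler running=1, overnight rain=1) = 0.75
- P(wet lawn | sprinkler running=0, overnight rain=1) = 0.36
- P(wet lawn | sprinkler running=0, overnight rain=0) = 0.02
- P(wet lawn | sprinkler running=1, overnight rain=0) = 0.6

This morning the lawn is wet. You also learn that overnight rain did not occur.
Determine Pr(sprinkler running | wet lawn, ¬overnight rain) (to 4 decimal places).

By total probability over both values of sprinkler running:
  P(wet lawn | ¬overnight rain) = 0.02×0.726 + 0.6×0.274
        = 0.014520 + 0.164400 = 0.178920
Configurations with sprinkler running contribute 0.164400, so
  P(sprinkler running | wet lawn, ¬overnight rain) = 0.164400 / 0.178920 ≈ 0.9188

Pr(sprinkler running | wet lawn, ¬overnight rain) ≈ 0.9188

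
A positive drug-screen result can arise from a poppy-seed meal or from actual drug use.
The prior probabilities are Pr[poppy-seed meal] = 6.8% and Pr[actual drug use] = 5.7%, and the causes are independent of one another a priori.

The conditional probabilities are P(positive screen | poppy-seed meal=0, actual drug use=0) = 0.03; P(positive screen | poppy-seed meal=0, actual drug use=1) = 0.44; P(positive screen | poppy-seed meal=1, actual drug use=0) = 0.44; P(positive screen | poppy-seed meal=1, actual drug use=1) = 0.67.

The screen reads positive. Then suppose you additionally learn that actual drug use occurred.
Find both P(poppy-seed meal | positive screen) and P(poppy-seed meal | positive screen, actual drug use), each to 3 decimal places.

Weight on poppy-seed meal=true, given the evidence: 0.028215 + 0.002597 = 0.030812
Denominator P(positive screen): 0.03×0.932×0.943 + 0.44×0.932×0.057 + 0.44×0.068×0.943 + 0.67×0.068×0.057 = 0.080553
Posterior = 0.030812 / 0.080553 ≈ 0.383

Now also conditioning on actual drug use=true:
Enumerate both values of poppy-seed meal and weight by the priors:
  P(positive screen | actual drug use) = 0.44·0.932 + 0.67·0.068
        = 0.410080 + 0.045560 = 0.455640
Keeping only the poppy-seed meal-present terms gives 0.045560, so
  P(poppy-seed meal | positive screen, actual drug use) = 0.045560 / 0.455640 ≈ 0.100
Conditioning on actual drug use lowers the posterior on poppy-seed meal: the classic explaining-away effect in a common-effect structure.

P(poppy-seed meal | positive screen) ≈ 0.383; P(poppy-seed meal | positive screen, actual drug use) ≈ 0.100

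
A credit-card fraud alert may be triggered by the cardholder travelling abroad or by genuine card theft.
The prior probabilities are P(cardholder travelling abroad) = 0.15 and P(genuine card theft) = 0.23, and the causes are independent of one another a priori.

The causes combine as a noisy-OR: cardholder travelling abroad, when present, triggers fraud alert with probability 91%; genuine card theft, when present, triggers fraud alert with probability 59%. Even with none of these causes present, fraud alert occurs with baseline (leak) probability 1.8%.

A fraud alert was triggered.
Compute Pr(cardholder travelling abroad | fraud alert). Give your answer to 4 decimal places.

Pr(cardholder travelling abroad | fraud alert) ≈ 0.5187

Under noisy-OR, P(fraud alert | causes) = 1 − (1−0.018)·∏(1−qᵢ) over the active causes.
Weight on cardholder travelling abroad=true, given the evidence: 0.105292 + 0.033250 = 0.138542
Denominator P(fraud alert): 0.018·0.85·0.77 + 0.59738·0.85·0.23 + 0.91162·0.15·0.77 + 0.963764·0.15·0.23 = 0.267111
P(cardholder travelling abroad | fraud alert) = 0.138542/0.267111 ≈ 0.5187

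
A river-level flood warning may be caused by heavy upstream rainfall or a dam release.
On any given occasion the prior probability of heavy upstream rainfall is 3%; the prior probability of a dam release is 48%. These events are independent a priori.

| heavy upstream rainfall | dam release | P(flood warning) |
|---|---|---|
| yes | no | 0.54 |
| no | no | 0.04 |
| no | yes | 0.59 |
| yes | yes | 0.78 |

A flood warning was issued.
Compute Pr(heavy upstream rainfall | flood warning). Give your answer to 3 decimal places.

Pr(heavy upstream rainfall | flood warning) ≈ 0.062

For the numerator, keep only heavy upstream rainfall=true terms: 0.008424 + 0.011232 = 0.019656
Normalizer over all consistent configurations: 0.04*0.97*0.52 + 0.59*0.97*0.48 + 0.54*0.03*0.52 + 0.78*0.03*0.48 = 0.314536
P(heavy upstream rainfall | flood warning) = 0.019656/0.314536 ≈ 0.062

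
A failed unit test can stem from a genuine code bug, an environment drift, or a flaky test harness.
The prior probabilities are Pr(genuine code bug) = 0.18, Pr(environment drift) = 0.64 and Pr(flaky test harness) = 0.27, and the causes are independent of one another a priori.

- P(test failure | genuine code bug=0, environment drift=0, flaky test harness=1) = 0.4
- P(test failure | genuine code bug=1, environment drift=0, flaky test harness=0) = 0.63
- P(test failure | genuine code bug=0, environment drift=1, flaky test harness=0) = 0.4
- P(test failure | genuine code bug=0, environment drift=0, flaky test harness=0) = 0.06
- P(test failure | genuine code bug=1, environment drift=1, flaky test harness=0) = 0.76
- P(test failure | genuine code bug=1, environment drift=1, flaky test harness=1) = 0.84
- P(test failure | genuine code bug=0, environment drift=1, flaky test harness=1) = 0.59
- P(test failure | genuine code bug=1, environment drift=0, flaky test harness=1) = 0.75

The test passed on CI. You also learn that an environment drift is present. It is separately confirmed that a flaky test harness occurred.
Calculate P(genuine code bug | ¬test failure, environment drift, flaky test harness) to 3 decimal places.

P(¬test failure | environment drift, flaky test harness) = 0.41×0.82 + 0.16×0.18 = 0.336200 + 0.028800 = 0.365000
Of this, 0.028800 comes from 0.16×0.18 (the genuine code bug=true cases).
Hence the posterior is 0.028800/0.365000 ≈ 0.079.

P(genuine code bug | ¬test failure, environment drift, flaky test harness) ≈ 0.079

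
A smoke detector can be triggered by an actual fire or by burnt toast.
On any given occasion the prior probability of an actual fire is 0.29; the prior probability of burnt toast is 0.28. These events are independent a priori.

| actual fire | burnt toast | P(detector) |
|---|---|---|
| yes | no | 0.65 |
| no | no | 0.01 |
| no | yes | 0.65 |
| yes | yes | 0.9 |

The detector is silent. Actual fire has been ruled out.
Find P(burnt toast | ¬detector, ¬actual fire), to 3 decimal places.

P(burnt toast | ¬detector, ¬actual fire) ≈ 0.121

Numerator (weight on configurations with burnt toast): 0.35×0.28 = 0.098000
Normalizer over all consistent configurations: 0.99×0.72 + 0.35×0.28 = 0.810800
P(burnt toast | ¬detector, ¬actual fire) = 0.098000/0.810800 ≈ 0.121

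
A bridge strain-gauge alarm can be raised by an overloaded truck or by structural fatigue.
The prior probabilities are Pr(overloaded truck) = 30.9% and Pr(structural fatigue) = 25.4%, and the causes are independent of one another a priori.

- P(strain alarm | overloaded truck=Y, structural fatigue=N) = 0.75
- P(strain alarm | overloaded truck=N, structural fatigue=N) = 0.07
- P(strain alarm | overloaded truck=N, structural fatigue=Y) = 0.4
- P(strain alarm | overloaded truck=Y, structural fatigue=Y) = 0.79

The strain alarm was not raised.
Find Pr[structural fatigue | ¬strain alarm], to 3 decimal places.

P(¬strain alarm) = 0.93×0.691×0.746 + 0.6×0.691×0.254 + 0.25×0.309×0.746 + 0.21×0.309×0.254 = 0.479402 + 0.105308 + 0.057628 + 0.016482 = 0.658820
Of this, 0.121790 comes from 0.105308 + 0.016482 (the structural fatigue=true cases).
P(structural fatigue | ¬strain alarm) = 0.121790 / 0.658820 ≈ 0.185

Pr[structural fatigue | ¬strain alarm] ≈ 0.185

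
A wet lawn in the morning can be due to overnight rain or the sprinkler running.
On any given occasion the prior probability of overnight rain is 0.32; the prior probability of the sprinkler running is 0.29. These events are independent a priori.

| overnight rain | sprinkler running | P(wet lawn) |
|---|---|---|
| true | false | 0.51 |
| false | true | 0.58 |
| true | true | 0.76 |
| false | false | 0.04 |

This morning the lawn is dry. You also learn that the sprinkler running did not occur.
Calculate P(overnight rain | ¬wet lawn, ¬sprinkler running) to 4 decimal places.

Numerator (weight on configurations with overnight rain): 0.49·0.32 = 0.156800
Denominator P(¬wet lawn | ¬sprinkler running): 0.96·0.68 + 0.49·0.32 = 0.809600
Posterior = 0.156800 / 0.809600 ≈ 0.1937

P(overnight rain | ¬wet lawn, ¬sprinkler running) ≈ 0.1937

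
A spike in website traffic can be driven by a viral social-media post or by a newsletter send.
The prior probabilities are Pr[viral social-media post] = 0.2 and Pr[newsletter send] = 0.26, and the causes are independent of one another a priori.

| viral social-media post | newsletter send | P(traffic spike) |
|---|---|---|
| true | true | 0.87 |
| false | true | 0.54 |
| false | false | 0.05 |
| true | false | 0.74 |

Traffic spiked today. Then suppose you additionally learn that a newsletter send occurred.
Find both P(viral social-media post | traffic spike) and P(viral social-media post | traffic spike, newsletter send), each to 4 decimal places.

P(viral social-media post | traffic spike) ≈ 0.5216; P(viral social-media post | traffic spike, newsletter send) ≈ 0.2871

For the numerator, keep only viral social-media post=true terms: 0.109520 + 0.045240 = 0.154760
The normalizing constant is 0.05·0.8·0.74 + 0.54·0.8·0.26 + 0.74·0.2·0.74 + 0.87·0.2·0.26 = 0.296680
Posterior = 0.154760 / 0.296680 ≈ 0.5216

Now also conditioning on newsletter send=true:
P(traffic spike | newsletter send) = 0.54·0.8 + 0.87·0.2 = 0.432000 + 0.174000 = 0.606000
Of this, 0.174000 comes from 0.87·0.2 (the viral social-media post=true cases).
Hence the posterior is 0.174000/0.606000 ≈ 0.2871.
Conditioning on newsletter send lowers the posterior on viral social-media post: the classic explaining-away effect in a common-effect structure.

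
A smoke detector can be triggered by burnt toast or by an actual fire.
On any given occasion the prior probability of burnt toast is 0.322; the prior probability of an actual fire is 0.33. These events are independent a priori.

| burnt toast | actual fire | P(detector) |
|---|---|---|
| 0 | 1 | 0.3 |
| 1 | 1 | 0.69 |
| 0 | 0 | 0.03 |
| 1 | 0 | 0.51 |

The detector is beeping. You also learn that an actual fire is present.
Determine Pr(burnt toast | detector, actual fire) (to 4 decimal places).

Pr(burnt toast | detector, actual fire) ≈ 0.5221

P(detector | actual fire) = 0.3×0.678 + 0.69×0.322 = 0.203400 + 0.222180 = 0.425580
The burnt toast-present share is 0.69×0.322 = 0.222180.
Hence the posterior is 0.222180/0.425580 ≈ 0.5221.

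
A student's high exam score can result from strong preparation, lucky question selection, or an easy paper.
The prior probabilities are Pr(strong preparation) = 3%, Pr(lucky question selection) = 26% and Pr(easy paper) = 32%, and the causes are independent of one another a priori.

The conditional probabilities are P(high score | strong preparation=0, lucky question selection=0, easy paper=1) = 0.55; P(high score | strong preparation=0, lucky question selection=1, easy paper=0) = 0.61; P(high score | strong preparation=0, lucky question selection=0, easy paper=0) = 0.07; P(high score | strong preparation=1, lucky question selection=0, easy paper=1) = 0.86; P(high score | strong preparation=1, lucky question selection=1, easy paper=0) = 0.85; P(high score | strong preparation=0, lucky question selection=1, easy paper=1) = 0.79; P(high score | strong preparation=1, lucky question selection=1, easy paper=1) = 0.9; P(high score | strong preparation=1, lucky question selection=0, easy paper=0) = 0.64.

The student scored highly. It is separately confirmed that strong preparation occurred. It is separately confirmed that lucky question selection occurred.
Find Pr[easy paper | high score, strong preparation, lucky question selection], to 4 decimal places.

P(high score | strong preparation, lucky question selection) = 0.85*0.68 + 0.9*0.32 = 0.578000 + 0.288000 = 0.866000
Of this, 0.288000 comes from 0.9*0.32 (the easy paper=true cases).
Hence the posterior is 0.288000/0.866000 ≈ 0.3326.

Pr[easy paper | high score, strong preparation, lucky question selection] ≈ 0.3326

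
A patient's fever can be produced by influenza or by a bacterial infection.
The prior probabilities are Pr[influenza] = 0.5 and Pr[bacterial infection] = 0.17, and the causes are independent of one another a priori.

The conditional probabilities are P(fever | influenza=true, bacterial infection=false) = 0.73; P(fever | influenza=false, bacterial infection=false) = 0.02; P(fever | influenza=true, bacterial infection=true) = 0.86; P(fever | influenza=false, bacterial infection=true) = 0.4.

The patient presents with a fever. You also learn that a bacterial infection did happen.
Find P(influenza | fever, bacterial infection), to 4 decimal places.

Enumerate both values of influenza and weight by the priors:
  P(fever | bacterial infection) = 0.4*0.5 + 0.86*0.5
        = 0.200000 + 0.430000 = 0.630000
Keeping only the influenza-present terms gives 0.430000, so
  P(influenza | fever, bacterial infection) = 0.430000 / 0.630000 ≈ 0.6825

P(influenza | fever, bacterial infection) ≈ 0.6825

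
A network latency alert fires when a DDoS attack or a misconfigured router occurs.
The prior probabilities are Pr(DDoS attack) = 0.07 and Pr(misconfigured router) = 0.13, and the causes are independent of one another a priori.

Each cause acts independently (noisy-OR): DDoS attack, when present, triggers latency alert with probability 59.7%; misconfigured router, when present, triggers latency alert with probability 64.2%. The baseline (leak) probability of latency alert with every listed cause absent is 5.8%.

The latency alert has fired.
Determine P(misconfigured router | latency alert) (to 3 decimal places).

P(misconfigured router | latency alert) ≈ 0.510

Under noisy-OR, P(latency alert | causes) = 1 − (1−0.058)·∏(1−qᵢ) over the active causes.
P(latency alert) = 0.058*0.93*0.87 + 0.662764*0.93*0.13 + 0.620374*0.07*0.87 + 0.864094*0.07*0.13 = 0.046928 + 0.080128 + 0.037781 + 0.007863 = 0.172700
Of this, 0.087991 comes from 0.080128 + 0.007863 (the misconfigured router=true cases).
So P(misconfigured router | latency alert) = 0.087991/0.172700 ≈ 0.510.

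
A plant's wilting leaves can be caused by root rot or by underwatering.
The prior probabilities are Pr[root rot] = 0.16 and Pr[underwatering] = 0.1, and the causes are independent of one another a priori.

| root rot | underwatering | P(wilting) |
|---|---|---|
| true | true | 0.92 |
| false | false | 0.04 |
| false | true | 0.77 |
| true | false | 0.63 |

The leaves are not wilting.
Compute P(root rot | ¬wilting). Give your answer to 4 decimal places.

Weight on root rot=true, given the evidence: 0.053280 + 0.001280 = 0.054560
Normalizer over all consistent configurations: 0.96·0.84·0.9 + 0.23·0.84·0.1 + 0.37·0.16·0.9 + 0.08·0.16·0.1 = 0.799640
P(root rot | ¬wilting) = 0.054560/0.799640 ≈ 0.0682

P(root rot | ¬wilting) ≈ 0.0682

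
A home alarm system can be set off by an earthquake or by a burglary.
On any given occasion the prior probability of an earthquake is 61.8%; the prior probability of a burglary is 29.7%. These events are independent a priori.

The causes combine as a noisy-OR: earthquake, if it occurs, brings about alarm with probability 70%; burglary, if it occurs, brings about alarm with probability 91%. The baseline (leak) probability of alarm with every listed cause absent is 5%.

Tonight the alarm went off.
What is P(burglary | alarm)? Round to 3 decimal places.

Under noisy-OR, P(alarm | causes) = 1 − (1−0.05)·∏(1−qᵢ) over the active causes.
Weight on burglary=true, given the evidence: 0.103754 + 0.178838 = 0.282592
Normalizer over all consistent configurations: 0.05×0.382×0.703 + 0.9145×0.382×0.297 + 0.715×0.618×0.703 + 0.97435×0.618×0.297 = 0.606654
P(burglary | alarm) = 0.282592/0.606654 ≈ 0.466

P(burglary | alarm) ≈ 0.466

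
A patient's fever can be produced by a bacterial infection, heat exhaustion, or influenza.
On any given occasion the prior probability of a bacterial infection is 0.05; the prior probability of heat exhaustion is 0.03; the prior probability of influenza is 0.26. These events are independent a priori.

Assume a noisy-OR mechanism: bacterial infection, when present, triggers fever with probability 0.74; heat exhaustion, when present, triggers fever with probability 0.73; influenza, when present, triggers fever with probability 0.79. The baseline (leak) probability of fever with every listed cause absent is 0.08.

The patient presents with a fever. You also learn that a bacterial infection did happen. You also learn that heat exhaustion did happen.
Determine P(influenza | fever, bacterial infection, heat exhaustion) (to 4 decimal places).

Under noisy-OR, P(fever | causes) = 1 − (1−0.08)·∏(1−qᵢ) over the active causes.
Weight on influenza=true, given the evidence: 0.986437×0.26 = 0.256474
Normalizer over all consistent configurations: 0.935416×0.74 + 0.986437×0.26 = 0.948682
P(influenza | fever, bacterial infection, heat exhaustion) = 0.256474/0.948682 ≈ 0.2703

P(influenza | fever, bacterial infection, heat exhaustion) ≈ 0.2703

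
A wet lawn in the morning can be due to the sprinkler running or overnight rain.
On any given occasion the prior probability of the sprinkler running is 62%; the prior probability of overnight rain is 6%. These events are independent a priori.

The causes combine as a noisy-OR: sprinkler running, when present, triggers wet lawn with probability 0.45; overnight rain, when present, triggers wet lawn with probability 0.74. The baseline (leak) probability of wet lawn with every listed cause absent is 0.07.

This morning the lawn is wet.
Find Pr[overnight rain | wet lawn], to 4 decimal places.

Pr[overnight rain | wet lawn] ≈ 0.1379

Under noisy-OR, P(wet lawn | causes) = 1 − (1−0.07)·∏(1−qᵢ) over the active causes.
P(wet lawn) = 0.07·0.38·0.94 + 0.7582·0.38·0.06 + 0.4885·0.62·0.94 + 0.86701·0.62·0.06 = 0.025004 + 0.017287 + 0.284698 + 0.032253 = 0.359242
Of this, 0.049540 comes from 0.017287 + 0.032253 (the overnight rain=true cases).
P(overnight rain | wet lawn) = 0.049540 / 0.359242 ≈ 0.1379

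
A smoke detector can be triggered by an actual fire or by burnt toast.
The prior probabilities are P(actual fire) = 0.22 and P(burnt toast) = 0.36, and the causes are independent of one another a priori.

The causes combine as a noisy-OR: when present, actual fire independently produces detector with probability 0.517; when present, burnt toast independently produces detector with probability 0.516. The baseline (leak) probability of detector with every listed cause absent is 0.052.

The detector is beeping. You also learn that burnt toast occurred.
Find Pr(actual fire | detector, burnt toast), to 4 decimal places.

Under noisy-OR, P(detector | causes) = 1 − (1−0.052)·∏(1−qᵢ) over the active causes.
Numerator (weight on configurations with actual fire): 0.778384×0.22 = 0.171244
Normalizer over all consistent configurations: 0.541168×0.78 + 0.778384×0.22 = 0.593355
Posterior = 0.171244 / 0.593355 ≈ 0.2886

Pr(actual fire | detector, burnt toast) ≈ 0.2886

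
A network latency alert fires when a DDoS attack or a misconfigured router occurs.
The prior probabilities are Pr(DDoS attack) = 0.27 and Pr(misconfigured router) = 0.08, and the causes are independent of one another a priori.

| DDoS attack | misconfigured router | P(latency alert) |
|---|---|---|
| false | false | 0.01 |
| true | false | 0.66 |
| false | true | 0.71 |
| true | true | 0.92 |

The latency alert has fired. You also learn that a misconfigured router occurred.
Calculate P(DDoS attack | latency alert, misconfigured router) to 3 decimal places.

P(DDoS attack | latency alert, misconfigured router) ≈ 0.324

By total probability over both values of DDoS attack:
  P(latency alert | misconfigured router) = 0.71*0.73 + 0.92*0.27
        = 0.518300 + 0.248400 = 0.766700
Configurations with DDoS attack contribute 0.248400, so
  P(DDoS attack | latency alert, misconfigured router) = 0.248400 / 0.766700 ≈ 0.324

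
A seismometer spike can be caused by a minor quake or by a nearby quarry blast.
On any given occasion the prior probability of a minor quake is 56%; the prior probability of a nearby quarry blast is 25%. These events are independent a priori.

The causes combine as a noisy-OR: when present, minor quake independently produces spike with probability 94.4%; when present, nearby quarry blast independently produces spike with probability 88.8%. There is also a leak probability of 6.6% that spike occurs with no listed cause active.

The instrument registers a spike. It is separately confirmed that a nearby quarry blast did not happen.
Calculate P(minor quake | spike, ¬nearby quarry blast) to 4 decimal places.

P(minor quake | spike, ¬nearby quarry blast) ≈ 0.9481

Under noisy-OR, P(spike | causes) = 1 − (1−0.066)·∏(1−qᵢ) over the active causes.
P(spike | ¬nearby quarry blast) = 0.066·0.44 + 0.947696·0.56 = 0.029040 + 0.530710 = 0.559750
Of this, 0.530710 comes from 0.947696·0.56 (the minor quake=true cases).
So P(minor quake | spike, ¬nearby quarry blast) = 0.530710/0.559750 ≈ 0.9481.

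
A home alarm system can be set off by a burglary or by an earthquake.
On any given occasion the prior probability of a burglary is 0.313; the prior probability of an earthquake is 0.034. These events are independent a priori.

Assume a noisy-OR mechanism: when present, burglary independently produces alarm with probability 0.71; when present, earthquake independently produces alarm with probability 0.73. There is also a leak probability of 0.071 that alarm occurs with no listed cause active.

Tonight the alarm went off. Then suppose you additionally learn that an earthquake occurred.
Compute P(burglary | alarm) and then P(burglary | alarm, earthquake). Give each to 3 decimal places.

Under noisy-OR, P(alarm | causes) = 1 − (1−0.071)·∏(1−qᵢ) over the active causes.
P(alarm) = 0.071*0.687*0.966 + 0.74917*0.687*0.034 + 0.73059*0.313*0.966 + 0.927259*0.313*0.034 = 0.047119 + 0.017499 + 0.220900 + 0.009868 = 0.295386
Restricting to configurations with burglary present: 0.220900 + 0.009868 = 0.230768.
So P(burglary | alarm) = 0.230768/0.295386 ≈ 0.781.

Now condition on the additional information:
Weight on burglary=true, given the evidence: 0.927259·0.313 = 0.290232
Normalizer over all consistent configurations: 0.74917·0.687 + 0.927259·0.313 = 0.804912
P(burglary | alarm, earthquake) = 0.290232/0.804912 ≈ 0.361
Conditioning on earthquake lowers the posterior on burglary: the classic explaining-away effect in a common-effect structure.

P(burglary | alarm) ≈ 0.781; P(burglary | alarm, earthquake) ≈ 0.361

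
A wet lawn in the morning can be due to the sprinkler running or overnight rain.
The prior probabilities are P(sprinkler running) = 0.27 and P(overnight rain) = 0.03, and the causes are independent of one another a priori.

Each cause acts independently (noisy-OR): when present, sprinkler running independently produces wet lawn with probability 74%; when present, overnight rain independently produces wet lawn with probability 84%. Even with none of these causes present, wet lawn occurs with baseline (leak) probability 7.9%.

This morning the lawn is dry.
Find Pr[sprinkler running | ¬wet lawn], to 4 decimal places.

Under noisy-OR, P(wet lawn | causes) = 1 − (1−0.079)·∏(1−qᵢ) over the active causes.
Numerator (weight on configurations with sprinkler running): 0.062715 + 0.000310 = 0.063025
Denominator P(¬wet lawn): 0.921·0.73·0.97 + 0.14736·0.73·0.03 + 0.23946·0.27·0.97 + 0.038314·0.27·0.03 = 0.718412
Posterior = 0.063025 / 0.718412 ≈ 0.0877

Pr[sprinkler running | ¬wet lawn] ≈ 0.0877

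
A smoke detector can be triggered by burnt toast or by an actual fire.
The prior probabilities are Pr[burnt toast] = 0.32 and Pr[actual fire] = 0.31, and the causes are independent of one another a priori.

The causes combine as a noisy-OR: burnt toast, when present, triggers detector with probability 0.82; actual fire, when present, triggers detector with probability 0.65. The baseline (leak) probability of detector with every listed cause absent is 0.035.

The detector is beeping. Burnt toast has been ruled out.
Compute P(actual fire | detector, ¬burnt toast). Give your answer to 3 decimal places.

Under noisy-OR, P(detector | causes) = 1 − (1−0.035)·∏(1−qᵢ) over the active causes.
P(detector | ¬burnt toast) = 0.035×0.69 + 0.66225×0.31 = 0.024150 + 0.205297 = 0.229447
The actual fire-present share is 0.66225×0.31 = 0.205297.
Hence the posterior is 0.205297/0.229447 ≈ 0.895.

P(actual fire | detector, ¬burnt toast) ≈ 0.895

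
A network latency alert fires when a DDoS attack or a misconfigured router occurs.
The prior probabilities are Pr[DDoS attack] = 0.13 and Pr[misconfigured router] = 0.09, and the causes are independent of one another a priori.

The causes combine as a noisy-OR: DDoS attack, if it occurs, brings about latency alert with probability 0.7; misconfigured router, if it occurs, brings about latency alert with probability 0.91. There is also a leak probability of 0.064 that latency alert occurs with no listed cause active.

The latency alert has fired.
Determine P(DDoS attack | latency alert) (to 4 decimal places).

P(DDoS attack | latency alert) ≈ 0.4409

Under noisy-OR, P(latency alert | causes) = 1 − (1−0.064)·∏(1−qᵢ) over the active causes.
P(latency alert) = 0.064*0.87*0.91 + 0.91576*0.87*0.09 + 0.7192*0.13*0.91 + 0.974728*0.13*0.09 = 0.050669 + 0.071704 + 0.085081 + 0.011404 = 0.218858
The DDoS attack-present share is 0.085081 + 0.011404 = 0.096485.
Hence the posterior is 0.096485/0.218858 ≈ 0.4409.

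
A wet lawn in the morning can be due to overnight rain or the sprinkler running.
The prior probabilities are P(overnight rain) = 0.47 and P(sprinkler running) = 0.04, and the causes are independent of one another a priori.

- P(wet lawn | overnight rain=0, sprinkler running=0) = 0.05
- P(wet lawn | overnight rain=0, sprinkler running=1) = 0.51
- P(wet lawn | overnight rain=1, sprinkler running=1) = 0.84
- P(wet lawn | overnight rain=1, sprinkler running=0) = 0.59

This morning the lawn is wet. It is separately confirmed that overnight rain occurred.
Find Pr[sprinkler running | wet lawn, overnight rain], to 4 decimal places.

Pr[sprinkler running | wet lawn, overnight rain] ≈ 0.0560

P(wet lawn | overnight rain) = 0.59·0.96 + 0.84·0.04 = 0.566400 + 0.033600 = 0.600000
The sprinkler running-present share is 0.84·0.04 = 0.033600.
So P(sprinkler running | wet lawn, overnight rain) = 0.033600/0.600000 ≈ 0.0560.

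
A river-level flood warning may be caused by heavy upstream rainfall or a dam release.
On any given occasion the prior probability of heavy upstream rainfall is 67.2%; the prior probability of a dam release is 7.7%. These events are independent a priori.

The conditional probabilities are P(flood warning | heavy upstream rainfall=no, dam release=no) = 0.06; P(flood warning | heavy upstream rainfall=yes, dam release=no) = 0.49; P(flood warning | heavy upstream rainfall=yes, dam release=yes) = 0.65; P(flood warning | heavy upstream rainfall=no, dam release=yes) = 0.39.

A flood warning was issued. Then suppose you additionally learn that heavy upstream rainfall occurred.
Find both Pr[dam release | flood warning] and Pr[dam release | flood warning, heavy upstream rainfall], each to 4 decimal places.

Pr[dam release | flood warning] ≈ 0.1189; Pr[dam release | flood warning, heavy upstream rainfall] ≈ 0.0996

Numerator (weight on configurations with dam release): 0.009850 + 0.033634 = 0.043484
Denominator P(flood warning): 0.06·0.328·0.923 + 0.39·0.328·0.077 + 0.49·0.672·0.923 + 0.65·0.672·0.077 = 0.365574
Posterior = 0.043484 / 0.365574 ≈ 0.1189

Now condition on the additional information:
Numerator (weight on configurations with dam release): 0.65×0.077 = 0.050050
Normalizer over all consistent configurations: 0.49×0.923 + 0.65×0.077 = 0.502320
Posterior = 0.050050 / 0.502320 ≈ 0.0996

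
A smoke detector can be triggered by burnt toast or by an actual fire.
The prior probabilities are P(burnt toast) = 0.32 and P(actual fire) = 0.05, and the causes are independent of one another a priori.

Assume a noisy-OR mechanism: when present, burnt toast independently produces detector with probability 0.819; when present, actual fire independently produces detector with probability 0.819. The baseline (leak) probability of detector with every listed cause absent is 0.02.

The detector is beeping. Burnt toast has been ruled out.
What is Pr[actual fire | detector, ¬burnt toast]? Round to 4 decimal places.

Under noisy-OR, P(detector | causes) = 1 − (1−0.02)·∏(1−qᵢ) over the active causes.
P(detector | ¬burnt toast) = 0.02×0.95 + 0.82262×0.05 = 0.019000 + 0.041131 = 0.060131
The actual fire-present share is 0.82262×0.05 = 0.041131.
Hence the posterior is 0.041131/0.060131 ≈ 0.6840.

Pr[actual fire | detector, ¬burnt toast] ≈ 0.6840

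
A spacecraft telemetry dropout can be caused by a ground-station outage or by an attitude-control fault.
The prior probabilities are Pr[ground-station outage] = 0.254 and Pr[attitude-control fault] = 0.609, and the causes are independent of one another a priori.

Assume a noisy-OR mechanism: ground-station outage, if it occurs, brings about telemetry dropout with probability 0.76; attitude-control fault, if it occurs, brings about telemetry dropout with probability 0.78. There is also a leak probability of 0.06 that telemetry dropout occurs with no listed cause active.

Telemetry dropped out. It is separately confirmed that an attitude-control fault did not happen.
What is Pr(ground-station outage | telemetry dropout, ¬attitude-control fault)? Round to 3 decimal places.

Under noisy-OR, P(telemetry dropout | causes) = 1 − (1−0.06)·∏(1−qᵢ) over the active causes.
P(telemetry dropout | ¬attitude-control fault) = 0.06·0.746 + 0.7744·0.254 = 0.044760 + 0.196698 = 0.241458
The ground-station outage-present share is 0.7744·0.254 = 0.196698.
So P(ground-station outage | telemetry dropout, ¬attitude-control fault) = 0.196698/0.241458 ≈ 0.815.

Pr(ground-station outage | telemetry dropout, ¬attitude-control fault) ≈ 0.815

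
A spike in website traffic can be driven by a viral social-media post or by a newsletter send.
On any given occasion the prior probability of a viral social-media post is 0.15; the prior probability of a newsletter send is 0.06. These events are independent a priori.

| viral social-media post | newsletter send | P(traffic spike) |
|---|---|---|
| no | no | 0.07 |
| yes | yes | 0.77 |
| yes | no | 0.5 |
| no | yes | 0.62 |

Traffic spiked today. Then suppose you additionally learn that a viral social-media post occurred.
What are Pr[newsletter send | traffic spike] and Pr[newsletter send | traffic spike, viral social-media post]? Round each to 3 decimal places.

Pr[newsletter send | traffic spike] ≈ 0.234; Pr[newsletter send | traffic spike, viral social-media post] ≈ 0.090

For the numerator, keep only newsletter send=true terms: 0.031620 + 0.006930 = 0.038550
The normalizing constant is 0.07×0.85×0.94 + 0.62×0.85×0.06 + 0.5×0.15×0.94 + 0.77×0.15×0.06 = 0.164980
Posterior = 0.038550 / 0.164980 ≈ 0.234

With the extra evidence:
By total probability over both values of newsletter send:
  P(traffic spike | viral social-media post) = 0.5×0.94 + 0.77×0.06
        = 0.470000 + 0.046200 = 0.516200
The terms with newsletter send present sum to 0.046200, so
  P(newsletter send | traffic spike, viral social-media post) = 0.046200 / 0.516200 ≈ 0.090
The drop from 0.234 to 0.090 is the explaining-away (discounting) effect.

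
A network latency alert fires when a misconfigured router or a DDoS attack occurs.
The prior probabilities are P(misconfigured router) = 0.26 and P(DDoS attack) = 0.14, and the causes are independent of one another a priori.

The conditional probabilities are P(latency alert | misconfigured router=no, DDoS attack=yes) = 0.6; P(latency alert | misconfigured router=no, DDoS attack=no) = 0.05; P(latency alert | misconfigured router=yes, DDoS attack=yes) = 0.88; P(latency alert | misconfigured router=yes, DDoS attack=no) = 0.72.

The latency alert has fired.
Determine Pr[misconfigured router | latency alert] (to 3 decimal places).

Pr[misconfigured router | latency alert] ≈ 0.673

Sum P(latency alert|·) weighted by the priors over the 4 (misconfigured router, DDoS attack) configurations:
  P(latency alert) = 0.05·0.74·0.86 + 0.6·0.74·0.14 + 0.72·0.26·0.86 + 0.88·0.26·0.14
        = 0.031820 + 0.062160 + 0.160992 + 0.032032 = 0.287004
The terms with misconfigured router present sum to 0.193024, so
  P(misconfigured router | latency alert) = 0.193024 / 0.287004 ≈ 0.673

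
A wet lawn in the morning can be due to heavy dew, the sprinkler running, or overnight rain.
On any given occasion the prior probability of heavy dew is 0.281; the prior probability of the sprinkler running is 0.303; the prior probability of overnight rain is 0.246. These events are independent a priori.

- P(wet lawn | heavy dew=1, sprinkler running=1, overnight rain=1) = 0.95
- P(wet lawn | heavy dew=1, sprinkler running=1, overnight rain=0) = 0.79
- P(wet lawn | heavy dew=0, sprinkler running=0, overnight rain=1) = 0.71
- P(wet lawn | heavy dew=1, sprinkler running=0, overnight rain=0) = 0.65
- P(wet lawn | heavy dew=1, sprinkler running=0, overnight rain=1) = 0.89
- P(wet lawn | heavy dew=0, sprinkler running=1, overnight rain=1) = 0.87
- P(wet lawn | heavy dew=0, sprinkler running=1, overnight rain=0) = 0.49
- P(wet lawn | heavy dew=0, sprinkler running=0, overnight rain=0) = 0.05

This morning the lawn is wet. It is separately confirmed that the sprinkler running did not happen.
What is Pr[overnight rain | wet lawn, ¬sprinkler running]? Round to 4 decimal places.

Pr[overnight rain | wet lawn, ¬sprinkler running] ≈ 0.5317

P(wet lawn | ¬sprinkler running) = 0.05·0.719·0.754 + 0.71·0.719·0.246 + 0.65·0.281·0.754 + 0.89·0.281·0.246 = 0.027106 + 0.125581 + 0.137718 + 0.061522 = 0.351927
Of this, 0.187103 comes from 0.125581 + 0.061522 (the overnight rain=true cases).
P(overnight rain | wet lawn, ¬sprinkler running) = 0.187103 / 0.351927 ≈ 0.5317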